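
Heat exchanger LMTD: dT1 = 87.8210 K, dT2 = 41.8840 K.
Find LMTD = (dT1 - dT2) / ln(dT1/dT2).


dT1/dT2 = 2.0968
ln(dT1/dT2) = 0.7404
LMTD = 45.9370 / 0.7404 = 62.0438 K

62.0438 K


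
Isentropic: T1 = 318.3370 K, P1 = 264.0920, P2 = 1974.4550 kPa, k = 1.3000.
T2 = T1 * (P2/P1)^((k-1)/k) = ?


(k-1)/k = 0.2308
(P2/P1)^exp = 1.5908
T2 = 318.3370 * 1.5908 = 506.4171 K

506.4171 K


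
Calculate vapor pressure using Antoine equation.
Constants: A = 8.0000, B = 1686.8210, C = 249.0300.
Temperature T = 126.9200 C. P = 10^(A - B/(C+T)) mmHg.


C+T = 375.9500
B/(C+T) = 4.4868
log10(P) = 8.0000 - 4.4868 = 3.5132
P = 10^3.5132 = 3259.6974 mmHg

3259.6974 mmHg


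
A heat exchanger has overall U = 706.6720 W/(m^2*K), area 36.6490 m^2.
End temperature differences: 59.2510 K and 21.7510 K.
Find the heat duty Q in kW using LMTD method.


LMTD = 37.4206 K
Q = 706.6720 * 36.6490 * 37.4206 = 969148.4014 W = 969.1484 kW

969.1484 kW


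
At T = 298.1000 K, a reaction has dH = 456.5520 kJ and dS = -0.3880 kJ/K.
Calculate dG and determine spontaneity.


T*dS = 298.1000 * -0.3880 = -115.6628 kJ
dG = 456.5520 + 115.6628 = 572.2148 kJ (non-spontaneous)

dG = 572.2148 kJ, non-spontaneous


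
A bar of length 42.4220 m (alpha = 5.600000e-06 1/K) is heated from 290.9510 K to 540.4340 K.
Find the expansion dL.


dT = 249.4830 K
dL = 5.600000e-06 * 42.4220 * 249.4830 = 0.059268 m
L_final = 42.481268 m

dL = 0.059268 m


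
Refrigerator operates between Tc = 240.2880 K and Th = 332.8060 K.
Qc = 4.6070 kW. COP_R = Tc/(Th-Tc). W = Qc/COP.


COP = 240.2880 / 92.5180 = 2.5972
W = 4.6070 / 2.5972 = 1.7738 kW

COP = 2.5972, W = 1.7738 kW


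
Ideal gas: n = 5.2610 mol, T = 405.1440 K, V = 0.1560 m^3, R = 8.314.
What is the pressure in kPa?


P = nRT/V = 5.2610 * 8.314 * 405.1440 / 0.1560
= 17720.9799 / 0.1560 = 113596.0251 Pa = 113.5960 kPa

113.5960 kPa


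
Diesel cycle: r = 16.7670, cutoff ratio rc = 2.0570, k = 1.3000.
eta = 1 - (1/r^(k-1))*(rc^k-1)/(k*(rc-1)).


r^(k-1) = 2.3299
rc^k = 2.5539
eta = 0.5146 = 51.4634%

51.4634%


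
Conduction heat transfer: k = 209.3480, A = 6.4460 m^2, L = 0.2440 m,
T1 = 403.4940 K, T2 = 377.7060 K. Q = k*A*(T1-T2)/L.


dT = 25.7880 K
Q = 209.3480 * 6.4460 * 25.7880 / 0.2440 = 142622.1413 W

142622.1413 W


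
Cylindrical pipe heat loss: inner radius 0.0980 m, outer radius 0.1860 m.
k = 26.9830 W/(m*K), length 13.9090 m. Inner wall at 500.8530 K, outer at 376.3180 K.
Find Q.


dT = 124.5350 K
ln(ro/ri) = 0.6408
Q = 2*pi*26.9830*13.9090*124.5350 / 0.6408 = 458299.1285 W

458299.1285 W


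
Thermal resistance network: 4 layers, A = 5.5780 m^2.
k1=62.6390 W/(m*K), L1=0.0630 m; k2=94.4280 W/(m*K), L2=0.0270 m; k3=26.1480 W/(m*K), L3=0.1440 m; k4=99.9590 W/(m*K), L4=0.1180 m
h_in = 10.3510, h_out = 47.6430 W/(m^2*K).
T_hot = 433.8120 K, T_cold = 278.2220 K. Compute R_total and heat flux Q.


R_conv_in = 1/(10.3510*5.5780) = 0.0173
R_1 = 0.0630/(62.6390*5.5780) = 0.0002
R_2 = 0.0270/(94.4280*5.5780) = 5.1261e-05
R_3 = 0.1440/(26.1480*5.5780) = 0.0010
R_4 = 0.1180/(99.9590*5.5780) = 0.0002
R_conv_out = 1/(47.6430*5.5780) = 0.0038
R_total = 0.0225 K/W
Q = 155.5900 / 0.0225 = 6911.1046 W

R_total = 0.0225 K/W, Q = 6911.1046 W


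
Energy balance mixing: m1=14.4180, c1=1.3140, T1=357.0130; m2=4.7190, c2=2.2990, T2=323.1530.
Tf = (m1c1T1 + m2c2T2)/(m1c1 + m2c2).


num = 10269.5820
den = 29.7942
Tf = 344.6836 K

344.6836 K


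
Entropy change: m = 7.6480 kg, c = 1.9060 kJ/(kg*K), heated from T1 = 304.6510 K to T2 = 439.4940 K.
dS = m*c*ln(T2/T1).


T2/T1 = 1.4426
ln(T2/T1) = 0.3665
dS = 7.6480 * 1.9060 * 0.3665 = 5.3419 kJ/K

5.3419 kJ/K


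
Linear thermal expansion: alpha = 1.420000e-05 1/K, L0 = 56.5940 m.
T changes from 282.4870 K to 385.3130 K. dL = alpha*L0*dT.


dT = 102.8260 K
dL = 1.420000e-05 * 56.5940 * 102.8260 = 0.082635 m
L_final = 56.676635 m

dL = 0.082635 m


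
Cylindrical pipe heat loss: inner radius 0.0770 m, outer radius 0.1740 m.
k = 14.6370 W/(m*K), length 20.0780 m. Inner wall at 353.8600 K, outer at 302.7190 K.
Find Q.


dT = 51.1410 K
ln(ro/ri) = 0.8152
Q = 2*pi*14.6370*20.0780*51.1410 / 0.8152 = 115832.6160 W

115832.6160 W


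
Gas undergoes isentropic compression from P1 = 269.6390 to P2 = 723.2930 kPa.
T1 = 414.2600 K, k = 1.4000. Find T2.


(k-1)/k = 0.2857
(P2/P1)^exp = 1.3257
T2 = 414.2600 * 1.3257 = 549.1748 K

549.1748 K


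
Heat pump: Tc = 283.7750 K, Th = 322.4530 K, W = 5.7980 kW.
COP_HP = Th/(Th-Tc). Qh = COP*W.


COP = 322.4530 / 38.6780 = 8.3369
Qh = 8.3369 * 5.7980 = 48.3371 kW

COP = 8.3369, Qh = 48.3371 kW


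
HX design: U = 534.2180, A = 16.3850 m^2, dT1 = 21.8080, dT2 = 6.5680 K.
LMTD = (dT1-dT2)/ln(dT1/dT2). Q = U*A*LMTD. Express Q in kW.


LMTD = 12.6993 K
Q = 534.2180 * 16.3850 * 12.6993 = 111158.9036 W = 111.1589 kW

111.1589 kW


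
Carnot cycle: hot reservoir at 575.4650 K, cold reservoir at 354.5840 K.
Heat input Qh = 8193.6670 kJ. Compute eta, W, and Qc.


eta = 1 - 354.5840/575.4650 = 0.3838
W = 0.3838 * 8193.6670 = 3144.9790 kJ
Qc = 8193.6670 - 3144.9790 = 5048.6880 kJ

eta = 38.3830%, W = 3144.9790 kJ, Qc = 5048.6880 kJ


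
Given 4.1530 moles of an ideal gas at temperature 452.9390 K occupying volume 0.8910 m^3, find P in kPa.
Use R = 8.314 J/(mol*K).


P = nRT/V = 4.1530 * 8.314 * 452.9390 / 0.8910
= 15639.0968 / 0.8910 = 17552.2972 Pa = 17.5523 kPa

17.5523 kPa


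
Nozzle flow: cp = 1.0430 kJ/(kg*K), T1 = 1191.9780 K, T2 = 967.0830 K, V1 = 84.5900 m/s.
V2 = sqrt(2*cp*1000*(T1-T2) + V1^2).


dT = 224.8950 K
2*cp*1000*dT = 469130.9700
V1^2 = 7155.4681
V2 = sqrt(476286.4381) = 690.1351 m/s

690.1351 m/s


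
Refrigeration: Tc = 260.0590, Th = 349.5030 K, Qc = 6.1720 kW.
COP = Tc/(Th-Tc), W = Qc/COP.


COP = 260.0590 / 89.4440 = 2.9075
W = 6.1720 / 2.9075 = 2.1228 kW

COP = 2.9075, W = 2.1228 kW


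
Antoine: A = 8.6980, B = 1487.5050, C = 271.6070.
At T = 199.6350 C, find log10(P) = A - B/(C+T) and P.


C+T = 471.2420
B/(C+T) = 3.1566
log10(P) = 8.6980 - 3.1566 = 5.5414
P = 10^5.5414 = 347886.1428 mmHg

347886.1428 mmHg


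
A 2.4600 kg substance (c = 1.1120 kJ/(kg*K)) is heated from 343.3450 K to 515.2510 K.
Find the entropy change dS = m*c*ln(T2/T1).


T2/T1 = 1.5007
ln(T2/T1) = 0.4059
dS = 2.4600 * 1.1120 * 0.4059 = 1.1104 kJ/K

1.1104 kJ/K


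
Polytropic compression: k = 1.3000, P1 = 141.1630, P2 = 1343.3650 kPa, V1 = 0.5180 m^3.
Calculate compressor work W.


(k-1)/k = 0.2308
(P2/P1)^exp = 1.6819
W = 4.3333 * 141.1630 * 0.5180 * (1.6819 - 1) = 216.0711 kJ

216.0711 kJ


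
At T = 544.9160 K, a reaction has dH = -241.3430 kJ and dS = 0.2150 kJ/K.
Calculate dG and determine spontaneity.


T*dS = 544.9160 * 0.2150 = 117.1569 kJ
dG = -241.3430 - 117.1569 = -358.4999 kJ (spontaneous)

dG = -358.4999 kJ, spontaneous


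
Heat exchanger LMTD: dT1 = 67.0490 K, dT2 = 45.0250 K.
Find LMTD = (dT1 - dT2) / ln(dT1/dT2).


dT1/dT2 = 1.4892
ln(dT1/dT2) = 0.3982
LMTD = 22.0240 / 0.3982 = 55.3081 K

55.3081 K


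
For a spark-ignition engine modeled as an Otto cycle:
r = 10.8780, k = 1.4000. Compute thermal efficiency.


r^(k-1) = 2.5979
eta = 1 - 1/2.5979 = 0.6151 = 61.5071%

61.5071%


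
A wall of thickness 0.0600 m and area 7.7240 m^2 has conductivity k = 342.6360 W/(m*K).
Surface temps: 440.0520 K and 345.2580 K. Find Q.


dT = 94.7940 K
Q = 342.6360 * 7.7240 * 94.7940 / 0.0600 = 4181237.6811 W

4181237.6811 W


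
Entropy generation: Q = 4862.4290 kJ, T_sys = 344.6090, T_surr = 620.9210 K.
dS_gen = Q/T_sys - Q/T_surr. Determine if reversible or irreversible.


dS_sys = 4862.4290/344.6090 = 14.1100 kJ/K
dS_surr = -4862.4290/620.9210 = -7.8310 kJ/K
dS_gen = 14.1100 - 7.8310 = 6.2790 kJ/K (irreversible)

dS_gen = 6.2790 kJ/K, irreversible


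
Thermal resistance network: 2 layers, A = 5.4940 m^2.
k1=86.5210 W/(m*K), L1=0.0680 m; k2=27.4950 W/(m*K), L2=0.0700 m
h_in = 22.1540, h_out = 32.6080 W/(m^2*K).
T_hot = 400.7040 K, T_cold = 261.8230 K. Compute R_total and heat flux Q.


R_conv_in = 1/(22.1540*5.4940) = 0.0082
R_1 = 0.0680/(86.5210*5.4940) = 0.0001
R_2 = 0.0700/(27.4950*5.4940) = 0.0005
R_conv_out = 1/(32.6080*5.4940) = 0.0056
R_total = 0.0144 K/W
Q = 138.8810 / 0.0144 = 9641.5707 W

R_total = 0.0144 K/W, Q = 9641.5707 W


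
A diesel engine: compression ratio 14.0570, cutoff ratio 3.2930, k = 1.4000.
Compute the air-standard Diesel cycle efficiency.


r^(k-1) = 2.8784
rc^k = 5.3043
eta = 0.5342 = 53.4185%

53.4185%


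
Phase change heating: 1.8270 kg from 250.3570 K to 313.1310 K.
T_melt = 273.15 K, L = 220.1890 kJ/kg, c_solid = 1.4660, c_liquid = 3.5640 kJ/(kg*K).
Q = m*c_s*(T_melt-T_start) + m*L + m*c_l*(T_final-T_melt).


Q1 (sensible, solid) = 1.8270 * 1.4660 * 22.7930 = 61.0484 kJ
Q2 (latent) = 1.8270 * 220.1890 = 402.2853 kJ
Q3 (sensible, liquid) = 1.8270 * 3.5640 * 39.9810 = 260.3334 kJ
Q_total = 723.6671 kJ

723.6671 kJ


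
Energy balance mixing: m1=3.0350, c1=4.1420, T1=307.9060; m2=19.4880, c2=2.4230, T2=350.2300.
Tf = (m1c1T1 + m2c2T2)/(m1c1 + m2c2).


num = 20408.3360
den = 59.7904
Tf = 341.3314 K

341.3314 K


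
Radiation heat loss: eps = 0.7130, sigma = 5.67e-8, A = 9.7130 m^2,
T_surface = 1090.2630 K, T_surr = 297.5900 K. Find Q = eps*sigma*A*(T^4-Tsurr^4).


T^4 = 1.4129e+12
Tsurr^4 = 7.8428e+09
Q = 0.7130 * 5.67e-8 * 9.7130 * 1.4051e+12 = 551739.0418 W

551739.0418 W


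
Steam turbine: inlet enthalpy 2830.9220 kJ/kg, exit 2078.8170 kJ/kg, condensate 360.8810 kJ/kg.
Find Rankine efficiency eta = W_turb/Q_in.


W = 752.1050 kJ/kg
Q_in = 2470.0410 kJ/kg
eta = 0.3045 = 30.4491%

eta = 30.4491%


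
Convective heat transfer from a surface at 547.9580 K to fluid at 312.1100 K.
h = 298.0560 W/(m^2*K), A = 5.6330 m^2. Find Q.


dT = 235.8480 K
Q = 298.0560 * 5.6330 * 235.8480 = 395976.8694 W

395976.8694 W


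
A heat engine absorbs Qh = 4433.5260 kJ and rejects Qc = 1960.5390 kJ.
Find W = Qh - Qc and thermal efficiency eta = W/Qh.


W = 4433.5260 - 1960.5390 = 2472.9870 kJ
eta = 2472.9870 / 4433.5260 = 0.5578 = 55.7792%

W = 2472.9870 kJ, eta = 55.7792%


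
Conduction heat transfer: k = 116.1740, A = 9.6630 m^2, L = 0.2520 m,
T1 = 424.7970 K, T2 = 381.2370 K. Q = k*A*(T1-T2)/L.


dT = 43.5600 K
Q = 116.1740 * 9.6630 * 43.5600 / 0.2520 = 194047.5897 W

194047.5897 W


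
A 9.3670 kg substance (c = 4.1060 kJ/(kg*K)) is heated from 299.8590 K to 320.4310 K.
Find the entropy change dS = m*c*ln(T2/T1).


T2/T1 = 1.0686
ln(T2/T1) = 0.0664
dS = 9.3670 * 4.1060 * 0.0664 = 2.5521 kJ/K

2.5521 kJ/K


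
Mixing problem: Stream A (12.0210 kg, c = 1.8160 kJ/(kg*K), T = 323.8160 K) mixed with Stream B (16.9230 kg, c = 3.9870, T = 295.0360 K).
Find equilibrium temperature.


num = 26975.6166
den = 89.3021
Tf = 302.0713 K

302.0713 K


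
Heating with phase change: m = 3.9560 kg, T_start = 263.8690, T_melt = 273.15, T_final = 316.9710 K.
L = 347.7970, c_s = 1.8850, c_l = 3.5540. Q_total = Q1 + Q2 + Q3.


Q1 (sensible, solid) = 3.9560 * 1.8850 * 9.2810 = 69.2090 kJ
Q2 (latent) = 3.9560 * 347.7970 = 1375.8849 kJ
Q3 (sensible, liquid) = 3.9560 * 3.5540 * 43.8210 = 616.1068 kJ
Q_total = 2061.2007 kJ

2061.2007 kJ


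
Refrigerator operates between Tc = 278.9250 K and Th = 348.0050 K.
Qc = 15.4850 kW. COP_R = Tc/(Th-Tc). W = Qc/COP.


COP = 278.9250 / 69.0800 = 4.0377
W = 15.4850 / 4.0377 = 3.8351 kW

COP = 4.0377, W = 3.8351 kW


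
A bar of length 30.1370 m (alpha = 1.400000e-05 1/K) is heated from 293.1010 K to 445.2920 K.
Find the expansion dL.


dT = 152.1910 K
dL = 1.400000e-05 * 30.1370 * 152.1910 = 0.064212 m
L_final = 30.201212 m

dL = 0.064212 m


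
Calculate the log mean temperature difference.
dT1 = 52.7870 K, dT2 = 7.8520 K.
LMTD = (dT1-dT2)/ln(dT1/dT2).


dT1/dT2 = 6.7227
ln(dT1/dT2) = 1.9055
LMTD = 44.9350 / 1.9055 = 23.5818 K

23.5818 K


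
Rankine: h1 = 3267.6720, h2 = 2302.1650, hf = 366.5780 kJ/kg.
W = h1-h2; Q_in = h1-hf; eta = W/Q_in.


W = 965.5070 kJ/kg
Q_in = 2901.0940 kJ/kg
eta = 0.3328 = 33.2808%

eta = 33.2808%


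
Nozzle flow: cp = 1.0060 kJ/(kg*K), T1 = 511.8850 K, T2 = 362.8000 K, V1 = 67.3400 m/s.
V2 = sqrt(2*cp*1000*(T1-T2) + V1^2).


dT = 149.0850 K
2*cp*1000*dT = 299959.0200
V1^2 = 4534.6756
V2 = sqrt(304493.6956) = 551.8095 m/s

551.8095 m/s


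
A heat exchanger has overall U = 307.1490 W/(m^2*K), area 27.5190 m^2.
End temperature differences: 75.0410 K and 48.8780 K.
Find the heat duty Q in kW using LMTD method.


LMTD = 61.0277 K
Q = 307.1490 * 27.5190 * 61.0277 = 515832.2418 W = 515.8322 kW

515.8322 kW


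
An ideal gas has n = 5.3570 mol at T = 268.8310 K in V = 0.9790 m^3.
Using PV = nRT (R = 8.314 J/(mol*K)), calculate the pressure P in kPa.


P = nRT/V = 5.3570 * 8.314 * 268.8310 / 0.9790
= 11973.2214 / 0.9790 = 12230.0525 Pa = 12.2301 kPa

12.2301 kPa


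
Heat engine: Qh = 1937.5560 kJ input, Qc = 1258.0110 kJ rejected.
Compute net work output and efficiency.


W = 1937.5560 - 1258.0110 = 679.5450 kJ
eta = 679.5450 / 1937.5560 = 0.3507 = 35.0723%

W = 679.5450 kJ, eta = 35.0723%


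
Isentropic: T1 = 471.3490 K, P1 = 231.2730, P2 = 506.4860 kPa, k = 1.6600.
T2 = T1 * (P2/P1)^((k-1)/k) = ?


(k-1)/k = 0.3976
(P2/P1)^exp = 1.3657
T2 = 471.3490 * 1.3657 = 643.7233 K

643.7233 K


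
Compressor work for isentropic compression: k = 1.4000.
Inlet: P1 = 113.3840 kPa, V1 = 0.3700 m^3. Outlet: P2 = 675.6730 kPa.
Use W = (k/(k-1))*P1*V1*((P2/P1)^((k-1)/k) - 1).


(k-1)/k = 0.2857
(P2/P1)^exp = 1.6653
W = 3.5000 * 113.3840 * 0.3700 * (1.6653 - 1) = 97.6813 kJ

97.6813 kJ


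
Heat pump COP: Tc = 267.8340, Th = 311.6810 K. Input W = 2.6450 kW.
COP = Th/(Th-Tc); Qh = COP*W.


COP = 311.6810 / 43.8470 = 7.1084
Qh = 7.1084 * 2.6450 = 18.8017 kW

COP = 7.1084, Qh = 18.8017 kW


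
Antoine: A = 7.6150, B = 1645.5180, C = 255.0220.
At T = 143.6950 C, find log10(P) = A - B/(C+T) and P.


C+T = 398.7170
B/(C+T) = 4.1270
log10(P) = 7.6150 - 4.1270 = 3.4880
P = 10^3.4880 = 3075.8669 mmHg

3075.8669 mmHg


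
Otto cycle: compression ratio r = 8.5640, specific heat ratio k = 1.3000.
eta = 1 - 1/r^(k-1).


r^(k-1) = 1.9046
eta = 1 - 1/1.9046 = 0.4750 = 47.4954%

47.4954%


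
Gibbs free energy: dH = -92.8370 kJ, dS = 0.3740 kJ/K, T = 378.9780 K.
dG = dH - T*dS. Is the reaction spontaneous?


T*dS = 378.9780 * 0.3740 = 141.7378 kJ
dG = -92.8370 - 141.7378 = -234.5748 kJ (spontaneous)

dG = -234.5748 kJ, spontaneous


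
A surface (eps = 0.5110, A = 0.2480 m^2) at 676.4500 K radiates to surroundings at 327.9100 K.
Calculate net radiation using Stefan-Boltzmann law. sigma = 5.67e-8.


T^4 = 2.0938e+11
Tsurr^4 = 1.1562e+10
Q = 0.5110 * 5.67e-8 * 0.2480 * 1.9782e+11 = 1421.4459 W

1421.4459 W


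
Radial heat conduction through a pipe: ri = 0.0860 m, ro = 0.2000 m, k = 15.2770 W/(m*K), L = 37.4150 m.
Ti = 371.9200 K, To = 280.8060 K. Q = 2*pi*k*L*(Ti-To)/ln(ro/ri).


dT = 91.1140 K
ln(ro/ri) = 0.8440
Q = 2*pi*15.2770*37.4150*91.1140 / 0.8440 = 387723.1782 W

387723.1782 W


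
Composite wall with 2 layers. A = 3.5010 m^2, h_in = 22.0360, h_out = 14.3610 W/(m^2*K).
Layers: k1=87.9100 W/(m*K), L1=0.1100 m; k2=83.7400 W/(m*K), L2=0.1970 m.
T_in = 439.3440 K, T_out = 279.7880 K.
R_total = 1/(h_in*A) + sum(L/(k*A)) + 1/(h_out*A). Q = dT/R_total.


R_conv_in = 1/(22.0360*3.5010) = 0.0130
R_1 = 0.1100/(87.9100*3.5010) = 0.0004
R_2 = 0.1970/(83.7400*3.5010) = 0.0007
R_conv_out = 1/(14.3610*3.5010) = 0.0199
R_total = 0.0339 K/W
Q = 159.5560 / 0.0339 = 4709.3165 W

R_total = 0.0339 K/W, Q = 4709.3165 W


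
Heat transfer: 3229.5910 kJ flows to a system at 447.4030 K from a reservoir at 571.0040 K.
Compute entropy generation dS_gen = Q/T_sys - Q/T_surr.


dS_sys = 3229.5910/447.4030 = 7.2185 kJ/K
dS_surr = -3229.5910/571.0040 = -5.6560 kJ/K
dS_gen = 7.2185 - 5.6560 = 1.5625 kJ/K (irreversible)

dS_gen = 1.5625 kJ/K, irreversible


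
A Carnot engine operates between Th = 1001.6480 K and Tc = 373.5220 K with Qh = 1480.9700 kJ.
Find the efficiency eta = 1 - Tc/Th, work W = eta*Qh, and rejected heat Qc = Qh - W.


eta = 1 - 373.5220/1001.6480 = 0.6271
W = 0.6271 * 1480.9700 = 928.7053 kJ
Qc = 1480.9700 - 928.7053 = 552.2647 kJ

eta = 62.7093%, W = 928.7053 kJ, Qc = 552.2647 kJ


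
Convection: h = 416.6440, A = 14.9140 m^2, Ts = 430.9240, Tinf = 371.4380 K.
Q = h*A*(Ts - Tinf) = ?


dT = 59.4860 K
Q = 416.6440 * 14.9140 * 59.4860 = 369635.8091 W

369635.8091 W


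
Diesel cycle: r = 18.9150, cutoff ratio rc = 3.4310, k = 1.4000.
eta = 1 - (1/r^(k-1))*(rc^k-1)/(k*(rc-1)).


r^(k-1) = 3.2413
rc^k = 5.6181
eta = 0.5814 = 58.1373%

58.1373%


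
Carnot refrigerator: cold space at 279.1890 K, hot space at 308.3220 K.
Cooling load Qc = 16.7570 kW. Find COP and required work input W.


COP = 279.1890 / 29.1330 = 9.5833
W = 16.7570 / 9.5833 = 1.7486 kW

COP = 9.5833, W = 1.7486 kW


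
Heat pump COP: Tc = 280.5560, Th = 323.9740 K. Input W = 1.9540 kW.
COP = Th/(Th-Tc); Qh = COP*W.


COP = 323.9740 / 43.4180 = 7.4617
Qh = 7.4617 * 1.9540 = 14.5802 kW

COP = 7.4617, Qh = 14.5802 kW


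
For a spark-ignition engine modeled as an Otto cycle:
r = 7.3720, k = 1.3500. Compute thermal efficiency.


r^(k-1) = 2.0121
eta = 1 - 1/2.0121 = 0.5030 = 50.3013%

50.3013%


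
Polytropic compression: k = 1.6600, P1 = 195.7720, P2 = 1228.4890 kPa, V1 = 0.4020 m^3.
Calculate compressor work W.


(k-1)/k = 0.3976
(P2/P1)^exp = 2.0755
W = 2.5152 * 195.7720 * 0.4020 * (2.0755 - 1) = 212.8914 kJ

212.8914 kJ


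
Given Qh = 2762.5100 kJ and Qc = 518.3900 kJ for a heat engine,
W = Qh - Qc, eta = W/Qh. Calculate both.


W = 2762.5100 - 518.3900 = 2244.1200 kJ
eta = 2244.1200 / 2762.5100 = 0.8123 = 81.2348%

W = 2244.1200 kJ, eta = 81.2348%


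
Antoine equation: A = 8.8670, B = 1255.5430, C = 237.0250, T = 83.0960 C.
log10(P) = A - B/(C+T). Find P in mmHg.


C+T = 320.1210
B/(C+T) = 3.9221
log10(P) = 8.8670 - 3.9221 = 4.9449
P = 10^4.9449 = 88086.8672 mmHg

88086.8672 mmHg


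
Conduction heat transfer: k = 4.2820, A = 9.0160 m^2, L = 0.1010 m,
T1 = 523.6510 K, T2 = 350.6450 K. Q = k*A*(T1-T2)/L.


dT = 173.0060 K
Q = 4.2820 * 9.0160 * 173.0060 / 0.1010 = 66130.2794 W

66130.2794 W


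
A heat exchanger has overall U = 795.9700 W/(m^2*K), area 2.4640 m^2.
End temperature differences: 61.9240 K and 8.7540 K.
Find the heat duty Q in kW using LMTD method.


LMTD = 27.1775 K
Q = 795.9700 * 2.4640 * 27.1775 = 53302.4358 W = 53.3024 kW

53.3024 kW


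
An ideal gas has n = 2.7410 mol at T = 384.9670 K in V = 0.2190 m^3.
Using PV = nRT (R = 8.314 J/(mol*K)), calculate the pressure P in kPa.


P = nRT/V = 2.7410 * 8.314 * 384.9670 / 0.2190
= 8772.8875 / 0.2190 = 40058.8469 Pa = 40.0588 kPa

40.0588 kPa


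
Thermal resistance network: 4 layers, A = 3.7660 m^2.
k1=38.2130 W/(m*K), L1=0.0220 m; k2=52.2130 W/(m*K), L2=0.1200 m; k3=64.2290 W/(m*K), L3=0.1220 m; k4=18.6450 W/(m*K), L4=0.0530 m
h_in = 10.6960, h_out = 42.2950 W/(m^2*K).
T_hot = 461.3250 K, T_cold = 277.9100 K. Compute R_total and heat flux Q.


R_conv_in = 1/(10.6960*3.7660) = 0.0248
R_1 = 0.0220/(38.2130*3.7660) = 0.0002
R_2 = 0.1200/(52.2130*3.7660) = 0.0006
R_3 = 0.1220/(64.2290*3.7660) = 0.0005
R_4 = 0.0530/(18.6450*3.7660) = 0.0008
R_conv_out = 1/(42.2950*3.7660) = 0.0063
R_total = 0.0331 K/W
Q = 183.4150 / 0.0331 = 5536.8951 W

R_total = 0.0331 K/W, Q = 5536.8951 W


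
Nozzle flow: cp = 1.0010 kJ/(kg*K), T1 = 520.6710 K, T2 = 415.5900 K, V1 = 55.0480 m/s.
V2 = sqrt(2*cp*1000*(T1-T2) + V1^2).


dT = 105.0810 K
2*cp*1000*dT = 210372.1620
V1^2 = 3030.2823
V2 = sqrt(213402.4443) = 461.9550 m/s

461.9550 m/s


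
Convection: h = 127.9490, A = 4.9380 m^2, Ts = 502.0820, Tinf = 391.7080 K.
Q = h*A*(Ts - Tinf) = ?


dT = 110.3740 K
Q = 127.9490 * 4.9380 * 110.3740 = 69735.6356 W

69735.6356 W


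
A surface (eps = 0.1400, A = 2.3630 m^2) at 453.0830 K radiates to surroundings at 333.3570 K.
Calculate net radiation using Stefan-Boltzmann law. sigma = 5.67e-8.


T^4 = 4.2142e+10
Tsurr^4 = 1.2349e+10
Q = 0.1400 * 5.67e-8 * 2.3630 * 2.9792e+10 = 558.8311 W

558.8311 W


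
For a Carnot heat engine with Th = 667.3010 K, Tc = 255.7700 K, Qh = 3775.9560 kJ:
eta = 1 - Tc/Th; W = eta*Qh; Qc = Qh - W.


eta = 1 - 255.7700/667.3010 = 0.6167
W = 0.6167 * 3775.9560 = 2328.6687 kJ
Qc = 3775.9560 - 2328.6687 = 1447.2873 kJ

eta = 61.6710%, W = 2328.6687 kJ, Qc = 1447.2873 kJ


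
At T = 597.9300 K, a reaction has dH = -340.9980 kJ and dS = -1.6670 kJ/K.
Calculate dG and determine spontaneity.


T*dS = 597.9300 * -1.6670 = -996.7493 kJ
dG = -340.9980 + 996.7493 = 655.7513 kJ (non-spontaneous)

dG = 655.7513 kJ, non-spontaneous


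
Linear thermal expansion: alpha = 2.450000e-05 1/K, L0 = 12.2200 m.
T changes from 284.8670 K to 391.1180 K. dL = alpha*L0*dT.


dT = 106.2510 K
dL = 2.450000e-05 * 12.2200 * 106.2510 = 0.031810 m
L_final = 12.251810 m

dL = 0.031810 m


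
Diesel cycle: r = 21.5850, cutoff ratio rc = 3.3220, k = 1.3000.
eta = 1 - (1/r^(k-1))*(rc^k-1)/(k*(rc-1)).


r^(k-1) = 2.5133
rc^k = 4.7623
eta = 0.5041 = 50.4087%

50.4087%


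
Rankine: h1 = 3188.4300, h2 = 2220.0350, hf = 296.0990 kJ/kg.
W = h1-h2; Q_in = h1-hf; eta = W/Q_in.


W = 968.3950 kJ/kg
Q_in = 2892.3310 kJ/kg
eta = 0.3348 = 33.4815%

eta = 33.4815%


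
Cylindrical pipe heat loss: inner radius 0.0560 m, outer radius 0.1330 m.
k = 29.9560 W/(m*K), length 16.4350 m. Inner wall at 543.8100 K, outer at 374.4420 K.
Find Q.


dT = 169.3680 K
ln(ro/ri) = 0.8650
Q = 2*pi*29.9560*16.4350*169.3680 / 0.8650 = 605689.3493 W

605689.3493 W


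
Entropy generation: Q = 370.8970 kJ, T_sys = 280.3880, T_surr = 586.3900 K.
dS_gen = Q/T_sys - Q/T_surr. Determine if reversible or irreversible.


dS_sys = 370.8970/280.3880 = 1.3228 kJ/K
dS_surr = -370.8970/586.3900 = -0.6325 kJ/K
dS_gen = 1.3228 - 0.6325 = 0.6903 kJ/K (irreversible)

dS_gen = 0.6903 kJ/K, irreversible


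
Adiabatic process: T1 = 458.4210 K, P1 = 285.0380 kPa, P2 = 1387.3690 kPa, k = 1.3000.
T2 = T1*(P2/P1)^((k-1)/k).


(k-1)/k = 0.2308
(P2/P1)^exp = 1.4408
T2 = 458.4210 * 1.4408 = 660.4953 K

660.4953 K


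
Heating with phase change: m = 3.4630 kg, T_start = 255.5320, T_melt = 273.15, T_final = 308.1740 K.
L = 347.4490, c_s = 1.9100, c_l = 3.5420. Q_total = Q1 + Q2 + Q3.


Q1 (sensible, solid) = 3.4630 * 1.9100 * 17.6180 = 116.5313 kJ
Q2 (latent) = 3.4630 * 347.4490 = 1203.2159 kJ
Q3 (sensible, liquid) = 3.4630 * 3.5420 * 35.0240 = 429.6025 kJ
Q_total = 1749.3496 kJ

1749.3496 kJ


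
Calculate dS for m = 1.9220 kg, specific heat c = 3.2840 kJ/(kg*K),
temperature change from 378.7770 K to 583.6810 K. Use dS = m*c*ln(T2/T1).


T2/T1 = 1.5410
ln(T2/T1) = 0.4324
dS = 1.9220 * 3.2840 * 0.4324 = 2.7293 kJ/K

2.7293 kJ/K


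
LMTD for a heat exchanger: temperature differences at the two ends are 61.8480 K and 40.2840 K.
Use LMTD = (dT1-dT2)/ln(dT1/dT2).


dT1/dT2 = 1.5353
ln(dT1/dT2) = 0.4287
LMTD = 21.5640 / 0.4287 = 50.2979 K

50.2979 K


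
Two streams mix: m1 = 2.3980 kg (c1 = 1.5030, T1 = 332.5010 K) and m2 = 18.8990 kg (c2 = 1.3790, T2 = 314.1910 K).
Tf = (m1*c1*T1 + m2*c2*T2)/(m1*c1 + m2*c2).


num = 9386.7563
den = 29.6659
Tf = 316.4155 K

316.4155 K


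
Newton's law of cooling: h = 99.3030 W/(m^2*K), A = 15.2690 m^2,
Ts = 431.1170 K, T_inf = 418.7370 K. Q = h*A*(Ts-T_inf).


dT = 12.3800 K
Q = 99.3030 * 15.2690 * 12.3800 = 18771.2679 W

18771.2679 W


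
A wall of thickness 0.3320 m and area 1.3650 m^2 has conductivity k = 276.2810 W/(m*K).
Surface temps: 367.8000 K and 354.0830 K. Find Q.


dT = 13.7170 K
Q = 276.2810 * 1.3650 * 13.7170 / 0.3320 = 15581.3372 W

15581.3372 W


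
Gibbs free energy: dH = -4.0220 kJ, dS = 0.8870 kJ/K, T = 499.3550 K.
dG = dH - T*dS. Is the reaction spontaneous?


T*dS = 499.3550 * 0.8870 = 442.9279 kJ
dG = -4.0220 - 442.9279 = -446.9499 kJ (spontaneous)

dG = -446.9499 kJ, spontaneous


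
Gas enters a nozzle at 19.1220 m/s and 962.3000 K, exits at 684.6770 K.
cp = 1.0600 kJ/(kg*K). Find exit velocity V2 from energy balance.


dT = 277.6230 K
2*cp*1000*dT = 588560.7600
V1^2 = 365.6509
V2 = sqrt(588926.4109) = 767.4154 m/s

767.4154 m/s


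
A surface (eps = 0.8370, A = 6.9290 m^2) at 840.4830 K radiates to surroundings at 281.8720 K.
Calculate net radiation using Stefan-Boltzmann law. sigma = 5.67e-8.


T^4 = 4.9902e+11
Tsurr^4 = 6.3126e+09
Q = 0.8370 * 5.67e-8 * 6.9290 * 4.9270e+11 = 162018.9914 W

162018.9914 W


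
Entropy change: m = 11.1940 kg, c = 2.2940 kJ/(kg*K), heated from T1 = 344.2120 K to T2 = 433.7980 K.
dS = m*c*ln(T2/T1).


T2/T1 = 1.2603
ln(T2/T1) = 0.2313
dS = 11.1940 * 2.2940 * 0.2313 = 5.9401 kJ/K

5.9401 kJ/K


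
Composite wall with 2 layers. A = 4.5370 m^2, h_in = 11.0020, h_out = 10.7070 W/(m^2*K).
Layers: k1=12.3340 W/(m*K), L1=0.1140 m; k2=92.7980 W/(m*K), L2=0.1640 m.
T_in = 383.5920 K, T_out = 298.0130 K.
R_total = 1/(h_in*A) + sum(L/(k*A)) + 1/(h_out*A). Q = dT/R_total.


R_conv_in = 1/(11.0020*4.5370) = 0.0200
R_1 = 0.1140/(12.3340*4.5370) = 0.0020
R_2 = 0.1640/(92.7980*4.5370) = 0.0004
R_conv_out = 1/(10.7070*4.5370) = 0.0206
R_total = 0.0430 K/W
Q = 85.5790 / 0.0430 = 1988.0853 W

R_total = 0.0430 K/W, Q = 1988.0853 W


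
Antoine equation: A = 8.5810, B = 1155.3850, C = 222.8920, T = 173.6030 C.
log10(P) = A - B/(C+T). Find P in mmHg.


C+T = 396.4950
B/(C+T) = 2.9140
log10(P) = 8.5810 - 2.9140 = 5.6670
P = 10^5.6670 = 464519.1328 mmHg

464519.1328 mmHg


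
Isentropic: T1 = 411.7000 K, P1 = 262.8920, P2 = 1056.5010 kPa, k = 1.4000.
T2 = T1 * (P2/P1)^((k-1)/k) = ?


(k-1)/k = 0.2857
(P2/P1)^exp = 1.4880
T2 = 411.7000 * 1.4880 = 612.6025 K

612.6025 K


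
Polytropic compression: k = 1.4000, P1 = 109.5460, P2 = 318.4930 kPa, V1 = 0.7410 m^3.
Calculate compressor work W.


(k-1)/k = 0.2857
(P2/P1)^exp = 1.3565
W = 3.5000 * 109.5460 * 0.7410 * (1.3565 - 1) = 101.2930 kJ

101.2930 kJ


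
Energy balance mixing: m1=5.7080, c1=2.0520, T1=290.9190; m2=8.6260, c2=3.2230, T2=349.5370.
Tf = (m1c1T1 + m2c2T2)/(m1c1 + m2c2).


num = 13125.1679
den = 39.5144
Tf = 332.1615 K

332.1615 K


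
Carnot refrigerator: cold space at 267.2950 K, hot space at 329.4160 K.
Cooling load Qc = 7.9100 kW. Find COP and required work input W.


COP = 267.2950 / 62.1210 = 4.3028
W = 7.9100 / 4.3028 = 1.8383 kW

COP = 4.3028, W = 1.8383 kW


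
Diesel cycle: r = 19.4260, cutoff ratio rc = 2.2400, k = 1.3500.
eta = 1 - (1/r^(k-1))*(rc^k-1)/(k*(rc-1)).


r^(k-1) = 2.8245
rc^k = 2.9705
eta = 0.5832 = 58.3232%

58.3232%


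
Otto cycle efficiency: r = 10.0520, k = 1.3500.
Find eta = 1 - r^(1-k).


r^(k-1) = 2.2428
eta = 1 - 1/2.2428 = 0.5541 = 55.4127%

55.4127%


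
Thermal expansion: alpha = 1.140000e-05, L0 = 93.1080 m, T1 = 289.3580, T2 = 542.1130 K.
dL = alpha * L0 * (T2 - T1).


dT = 252.7550 K
dL = 1.140000e-05 * 93.1080 * 252.7550 = 0.268282 m
L_final = 93.376282 m

dL = 0.268282 m


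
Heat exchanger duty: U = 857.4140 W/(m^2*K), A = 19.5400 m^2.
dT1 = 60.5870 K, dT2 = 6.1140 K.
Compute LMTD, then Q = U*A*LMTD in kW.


LMTD = 23.7510 K
Q = 857.4140 * 19.5400 * 23.7510 = 397921.9031 W = 397.9219 kW

397.9219 kW


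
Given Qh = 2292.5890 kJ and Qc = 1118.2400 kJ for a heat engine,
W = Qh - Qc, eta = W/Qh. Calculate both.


W = 2292.5890 - 1118.2400 = 1174.3490 kJ
eta = 1174.3490 / 2292.5890 = 0.5122 = 51.2237%

W = 1174.3490 kJ, eta = 51.2237%


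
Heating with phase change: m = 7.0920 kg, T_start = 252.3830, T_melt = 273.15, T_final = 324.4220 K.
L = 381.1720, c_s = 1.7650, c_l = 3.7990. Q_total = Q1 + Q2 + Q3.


Q1 (sensible, solid) = 7.0920 * 1.7650 * 20.7670 = 259.9484 kJ
Q2 (latent) = 7.0920 * 381.1720 = 2703.2718 kJ
Q3 (sensible, liquid) = 7.0920 * 3.7990 * 51.2720 = 1381.3963 kJ
Q_total = 4344.6165 kJ

4344.6165 kJ


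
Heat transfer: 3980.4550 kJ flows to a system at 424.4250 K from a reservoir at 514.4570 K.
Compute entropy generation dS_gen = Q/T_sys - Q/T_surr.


dS_sys = 3980.4550/424.4250 = 9.3785 kJ/K
dS_surr = -3980.4550/514.4570 = -7.7372 kJ/K
dS_gen = 9.3785 - 7.7372 = 1.6413 kJ/K (irreversible)

dS_gen = 1.6413 kJ/K, irreversible


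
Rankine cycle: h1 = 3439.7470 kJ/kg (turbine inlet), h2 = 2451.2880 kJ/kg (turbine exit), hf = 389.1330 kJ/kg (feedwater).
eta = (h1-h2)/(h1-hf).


W = 988.4590 kJ/kg
Q_in = 3050.6140 kJ/kg
eta = 0.3240 = 32.4020%

eta = 32.4020%


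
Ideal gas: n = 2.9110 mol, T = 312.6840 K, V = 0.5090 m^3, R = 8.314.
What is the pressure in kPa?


P = nRT/V = 2.9110 * 8.314 * 312.6840 / 0.5090
= 7567.5951 / 0.5090 = 14867.5738 Pa = 14.8676 kPa

14.8676 kPa


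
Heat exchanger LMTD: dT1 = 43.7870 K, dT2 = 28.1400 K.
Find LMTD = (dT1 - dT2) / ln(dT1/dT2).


dT1/dT2 = 1.5560
ln(dT1/dT2) = 0.4421
LMTD = 15.6470 / 0.4421 = 35.3888 K

35.3888 K


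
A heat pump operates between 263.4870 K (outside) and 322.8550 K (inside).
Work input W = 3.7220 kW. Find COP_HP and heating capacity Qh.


COP = 322.8550 / 59.3680 = 5.4382
Qh = 5.4382 * 3.7220 = 20.2410 kW

COP = 5.4382, Qh = 20.2410 kW


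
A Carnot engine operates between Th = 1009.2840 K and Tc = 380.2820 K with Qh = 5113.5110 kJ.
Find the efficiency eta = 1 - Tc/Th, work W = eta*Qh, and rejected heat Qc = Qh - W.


eta = 1 - 380.2820/1009.2840 = 0.6232
W = 0.6232 * 5113.5110 = 3186.8222 kJ
Qc = 5113.5110 - 3186.8222 = 1926.6888 kJ

eta = 62.3216%, W = 3186.8222 kJ, Qc = 1926.6888 kJ


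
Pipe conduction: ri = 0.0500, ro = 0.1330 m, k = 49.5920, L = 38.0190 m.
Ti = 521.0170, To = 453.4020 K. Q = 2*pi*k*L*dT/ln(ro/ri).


dT = 67.6150 K
ln(ro/ri) = 0.9783
Q = 2*pi*49.5920*38.0190*67.6150 / 0.9783 = 818750.5103 W

818750.5103 W


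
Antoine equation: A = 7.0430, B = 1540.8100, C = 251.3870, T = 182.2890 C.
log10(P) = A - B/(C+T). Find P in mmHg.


C+T = 433.6760
B/(C+T) = 3.5529
log10(P) = 7.0430 - 3.5529 = 3.4901
P = 10^3.4901 = 3090.9654 mmHg

3090.9654 mmHg


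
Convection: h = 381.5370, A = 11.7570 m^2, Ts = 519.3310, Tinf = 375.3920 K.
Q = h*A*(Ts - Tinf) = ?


dT = 143.9390 K
Q = 381.5370 * 11.7570 * 143.9390 = 645671.5637 W

645671.5637 W


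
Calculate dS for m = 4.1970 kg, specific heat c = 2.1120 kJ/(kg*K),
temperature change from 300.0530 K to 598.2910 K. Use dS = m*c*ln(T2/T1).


T2/T1 = 1.9940
ln(T2/T1) = 0.6901
dS = 4.1970 * 2.1120 * 0.6901 = 6.1173 kJ/K

6.1173 kJ/K


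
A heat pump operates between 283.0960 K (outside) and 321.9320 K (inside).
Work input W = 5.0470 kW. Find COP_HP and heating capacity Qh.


COP = 321.9320 / 38.8360 = 8.2895
Qh = 8.2895 * 5.0470 = 41.8372 kW

COP = 8.2895, Qh = 41.8372 kW


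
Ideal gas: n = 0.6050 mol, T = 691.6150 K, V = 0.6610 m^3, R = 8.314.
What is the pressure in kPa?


P = nRT/V = 0.6050 * 8.314 * 691.6150 / 0.6610
= 3478.8027 / 0.6610 = 5262.9390 Pa = 5.2629 kPa

5.2629 kPa


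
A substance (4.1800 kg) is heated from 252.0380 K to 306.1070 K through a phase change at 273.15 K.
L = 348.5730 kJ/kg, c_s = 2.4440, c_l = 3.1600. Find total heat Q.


Q1 (sensible, solid) = 4.1800 * 2.4440 * 21.1120 = 215.6785 kJ
Q2 (latent) = 4.1800 * 348.5730 = 1457.0351 kJ
Q3 (sensible, liquid) = 4.1800 * 3.1600 * 32.9570 = 435.3224 kJ
Q_total = 2108.0361 kJ

2108.0361 kJ


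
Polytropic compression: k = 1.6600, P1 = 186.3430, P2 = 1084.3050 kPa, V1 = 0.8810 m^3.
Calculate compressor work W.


(k-1)/k = 0.3976
(P2/P1)^exp = 2.0142
W = 2.5152 * 186.3430 * 0.8810 * (2.0142 - 1) = 418.7516 kJ

418.7516 kJ


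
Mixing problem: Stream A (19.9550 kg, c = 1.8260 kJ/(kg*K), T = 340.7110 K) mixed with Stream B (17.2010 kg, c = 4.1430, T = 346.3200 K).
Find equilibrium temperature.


num = 37094.8290
den = 107.7016
Tf = 344.4224 K

344.4224 K


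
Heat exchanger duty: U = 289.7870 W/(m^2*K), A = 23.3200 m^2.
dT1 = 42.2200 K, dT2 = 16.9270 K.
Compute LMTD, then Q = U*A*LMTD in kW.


LMTD = 27.6733 K
Q = 289.7870 * 23.3200 * 27.6733 = 187011.8672 W = 187.0119 kW

187.0119 kW


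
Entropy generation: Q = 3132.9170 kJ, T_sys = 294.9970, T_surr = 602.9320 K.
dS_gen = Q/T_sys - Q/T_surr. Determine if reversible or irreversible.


dS_sys = 3132.9170/294.9970 = 10.6202 kJ/K
dS_surr = -3132.9170/602.9320 = -5.1961 kJ/K
dS_gen = 10.6202 - 5.1961 = 5.4240 kJ/K (irreversible)

dS_gen = 5.4240 kJ/K, irreversible


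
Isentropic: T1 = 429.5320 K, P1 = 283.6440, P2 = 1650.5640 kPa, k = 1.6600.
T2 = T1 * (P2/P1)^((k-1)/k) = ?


(k-1)/k = 0.3976
(P2/P1)^exp = 2.0142
T2 = 429.5320 * 2.0142 = 865.1591 K

865.1591 K


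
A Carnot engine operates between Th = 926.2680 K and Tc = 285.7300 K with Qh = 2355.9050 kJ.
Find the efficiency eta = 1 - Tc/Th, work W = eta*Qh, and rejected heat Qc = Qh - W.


eta = 1 - 285.7300/926.2680 = 0.6915
W = 0.6915 * 2355.9050 = 1629.1685 kJ
Qc = 2355.9050 - 1629.1685 = 726.7365 kJ

eta = 69.1526%, W = 1629.1685 kJ, Qc = 726.7365 kJ


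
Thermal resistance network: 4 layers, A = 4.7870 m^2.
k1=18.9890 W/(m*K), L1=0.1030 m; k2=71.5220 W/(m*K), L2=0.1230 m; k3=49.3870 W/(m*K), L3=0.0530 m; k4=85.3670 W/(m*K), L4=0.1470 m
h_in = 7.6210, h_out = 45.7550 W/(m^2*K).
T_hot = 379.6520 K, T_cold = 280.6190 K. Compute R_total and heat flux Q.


R_conv_in = 1/(7.6210*4.7870) = 0.0274
R_1 = 0.1030/(18.9890*4.7870) = 0.0011
R_2 = 0.1230/(71.5220*4.7870) = 0.0004
R_3 = 0.0530/(49.3870*4.7870) = 0.0002
R_4 = 0.1470/(85.3670*4.7870) = 0.0004
R_conv_out = 1/(45.7550*4.7870) = 0.0046
R_total = 0.0341 K/W
Q = 99.0330 / 0.0341 = 2908.2148 W

R_total = 0.0341 K/W, Q = 2908.2148 W


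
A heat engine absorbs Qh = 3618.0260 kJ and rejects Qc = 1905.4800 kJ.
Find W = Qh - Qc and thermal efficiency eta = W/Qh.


W = 3618.0260 - 1905.4800 = 1712.5460 kJ
eta = 1712.5460 / 3618.0260 = 0.4733 = 47.3337%

W = 1712.5460 kJ, eta = 47.3337%


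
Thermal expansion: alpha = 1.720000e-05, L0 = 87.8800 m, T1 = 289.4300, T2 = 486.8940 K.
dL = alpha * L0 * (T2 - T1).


dT = 197.4640 K
dL = 1.720000e-05 * 87.8800 * 197.4640 = 0.298474 m
L_final = 88.178474 m

dL = 0.298474 m


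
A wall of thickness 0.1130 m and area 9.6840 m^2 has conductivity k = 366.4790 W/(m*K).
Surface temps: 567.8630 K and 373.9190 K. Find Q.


dT = 193.9440 K
Q = 366.4790 * 9.6840 * 193.9440 / 0.1130 = 6091184.8527 W

6091184.8527 W


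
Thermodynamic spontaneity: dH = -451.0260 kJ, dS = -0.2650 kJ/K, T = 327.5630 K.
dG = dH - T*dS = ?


T*dS = 327.5630 * -0.2650 = -86.8042 kJ
dG = -451.0260 + 86.8042 = -364.2218 kJ (spontaneous)

dG = -364.2218 kJ, spontaneous


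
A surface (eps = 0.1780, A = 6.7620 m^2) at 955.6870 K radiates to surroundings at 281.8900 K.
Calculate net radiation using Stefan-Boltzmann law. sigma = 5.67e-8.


T^4 = 8.3419e+11
Tsurr^4 = 6.3142e+09
Q = 0.1780 * 5.67e-8 * 6.7620 * 8.2787e+11 = 56499.0480 W

56499.0480 W


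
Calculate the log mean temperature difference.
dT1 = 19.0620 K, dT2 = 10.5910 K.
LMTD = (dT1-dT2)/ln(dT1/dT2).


dT1/dT2 = 1.7998
ln(dT1/dT2) = 0.5877
LMTD = 8.4710 / 0.5877 = 14.4140 K

14.4140 K


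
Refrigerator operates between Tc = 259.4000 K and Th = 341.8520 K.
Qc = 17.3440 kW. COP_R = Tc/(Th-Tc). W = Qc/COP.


COP = 259.4000 / 82.4520 = 3.1461
W = 17.3440 / 3.1461 = 5.5129 kW

COP = 3.1461, W = 5.5129 kW


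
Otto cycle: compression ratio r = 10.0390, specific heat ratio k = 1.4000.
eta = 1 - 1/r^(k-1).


r^(k-1) = 2.5158
eta = 1 - 1/2.5158 = 0.6025 = 60.2512%

60.2512%


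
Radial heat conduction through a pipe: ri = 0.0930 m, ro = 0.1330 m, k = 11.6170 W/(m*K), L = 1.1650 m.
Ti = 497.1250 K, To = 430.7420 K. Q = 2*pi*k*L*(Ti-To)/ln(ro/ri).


dT = 66.3830 K
ln(ro/ri) = 0.3577
Q = 2*pi*11.6170*1.1650*66.3830 / 0.3577 = 15778.9267 W

15778.9267 W


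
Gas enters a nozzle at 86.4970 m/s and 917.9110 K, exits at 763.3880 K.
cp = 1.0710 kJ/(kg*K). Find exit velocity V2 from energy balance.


dT = 154.5230 K
2*cp*1000*dT = 330988.2660
V1^2 = 7481.7310
V2 = sqrt(338469.9970) = 581.7817 m/s

581.7817 m/s


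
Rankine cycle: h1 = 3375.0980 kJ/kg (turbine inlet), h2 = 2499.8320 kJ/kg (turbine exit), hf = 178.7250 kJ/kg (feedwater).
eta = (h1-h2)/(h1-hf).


W = 875.2660 kJ/kg
Q_in = 3196.3730 kJ/kg
eta = 0.2738 = 27.3831%

eta = 27.3831%


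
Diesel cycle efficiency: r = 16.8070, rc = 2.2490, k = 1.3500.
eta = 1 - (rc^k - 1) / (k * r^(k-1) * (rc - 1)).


r^(k-1) = 2.6849
rc^k = 2.9867
eta = 0.5612 = 56.1160%

56.1160%


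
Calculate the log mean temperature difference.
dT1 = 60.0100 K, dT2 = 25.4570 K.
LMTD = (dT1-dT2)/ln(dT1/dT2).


dT1/dT2 = 2.3573
ln(dT1/dT2) = 0.8575
LMTD = 34.5530 / 0.8575 = 40.2941 K

40.2941 K


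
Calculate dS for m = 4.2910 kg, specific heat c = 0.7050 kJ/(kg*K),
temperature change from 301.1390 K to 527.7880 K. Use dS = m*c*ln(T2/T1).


T2/T1 = 1.7526
ln(T2/T1) = 0.5611
dS = 4.2910 * 0.7050 * 0.5611 = 1.6975 kJ/K

1.6975 kJ/K


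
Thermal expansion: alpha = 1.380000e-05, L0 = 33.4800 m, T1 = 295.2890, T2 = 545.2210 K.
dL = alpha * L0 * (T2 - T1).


dT = 249.9320 K
dL = 1.380000e-05 * 33.4800 * 249.9320 = 0.115475 m
L_final = 33.595475 m

dL = 0.115475 m


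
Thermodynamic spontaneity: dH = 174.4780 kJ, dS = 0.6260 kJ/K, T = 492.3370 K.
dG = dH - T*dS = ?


T*dS = 492.3370 * 0.6260 = 308.2030 kJ
dG = 174.4780 - 308.2030 = -133.7250 kJ (spontaneous)

dG = -133.7250 kJ, spontaneous


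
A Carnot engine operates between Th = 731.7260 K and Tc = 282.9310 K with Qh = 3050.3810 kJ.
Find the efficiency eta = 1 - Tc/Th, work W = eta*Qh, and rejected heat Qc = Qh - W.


eta = 1 - 282.9310/731.7260 = 0.6133
W = 0.6133 * 3050.3810 = 1870.9131 kJ
Qc = 3050.3810 - 1870.9131 = 1179.4679 kJ

eta = 61.3338%, W = 1870.9131 kJ, Qc = 1179.4679 kJ


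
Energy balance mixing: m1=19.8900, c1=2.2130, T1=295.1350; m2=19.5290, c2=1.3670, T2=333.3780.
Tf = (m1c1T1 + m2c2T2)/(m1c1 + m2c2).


num = 21890.7371
den = 70.7127
Tf = 309.5729 K

309.5729 K


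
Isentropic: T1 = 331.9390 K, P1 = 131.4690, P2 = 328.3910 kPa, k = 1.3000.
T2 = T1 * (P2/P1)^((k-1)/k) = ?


(k-1)/k = 0.2308
(P2/P1)^exp = 1.2352
T2 = 331.9390 * 1.2352 = 410.0197 K

410.0197 K


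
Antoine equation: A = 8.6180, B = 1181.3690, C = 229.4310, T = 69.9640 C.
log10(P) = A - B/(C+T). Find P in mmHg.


C+T = 299.3950
B/(C+T) = 3.9459
log10(P) = 8.6180 - 3.9459 = 4.6721
P = 10^4.6721 = 47005.1952 mmHg

47005.1952 mmHg


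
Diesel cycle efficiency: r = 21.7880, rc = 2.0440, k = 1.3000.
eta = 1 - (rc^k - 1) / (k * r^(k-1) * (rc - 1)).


r^(k-1) = 2.5204
rc^k = 2.5329
eta = 0.5519 = 55.1857%

55.1857%


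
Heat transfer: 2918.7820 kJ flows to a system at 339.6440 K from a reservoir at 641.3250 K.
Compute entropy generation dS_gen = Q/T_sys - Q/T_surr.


dS_sys = 2918.7820/339.6440 = 8.5937 kJ/K
dS_surr = -2918.7820/641.3250 = -4.5512 kJ/K
dS_gen = 8.5937 - 4.5512 = 4.0425 kJ/K (irreversible)

dS_gen = 4.0425 kJ/K, irreversible


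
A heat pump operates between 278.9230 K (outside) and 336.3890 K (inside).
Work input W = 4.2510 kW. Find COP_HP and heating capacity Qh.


COP = 336.3890 / 57.4660 = 5.8537
Qh = 5.8537 * 4.2510 = 24.8841 kW

COP = 5.8537, Qh = 24.8841 kW


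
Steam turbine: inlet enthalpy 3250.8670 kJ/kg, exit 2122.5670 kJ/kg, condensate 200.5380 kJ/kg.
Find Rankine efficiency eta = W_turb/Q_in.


W = 1128.3000 kJ/kg
Q_in = 3050.3290 kJ/kg
eta = 0.3699 = 36.9895%

eta = 36.9895%


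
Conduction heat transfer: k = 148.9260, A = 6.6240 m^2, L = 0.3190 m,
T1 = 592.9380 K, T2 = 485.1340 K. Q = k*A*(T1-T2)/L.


dT = 107.8040 K
Q = 148.9260 * 6.6240 * 107.8040 / 0.3190 = 333376.5447 W

333376.5447 W


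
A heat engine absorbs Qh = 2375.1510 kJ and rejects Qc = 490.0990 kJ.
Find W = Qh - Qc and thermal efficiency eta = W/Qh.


W = 2375.1510 - 490.0990 = 1885.0520 kJ
eta = 1885.0520 / 2375.1510 = 0.7937 = 79.3656%

W = 1885.0520 kJ, eta = 79.3656%
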